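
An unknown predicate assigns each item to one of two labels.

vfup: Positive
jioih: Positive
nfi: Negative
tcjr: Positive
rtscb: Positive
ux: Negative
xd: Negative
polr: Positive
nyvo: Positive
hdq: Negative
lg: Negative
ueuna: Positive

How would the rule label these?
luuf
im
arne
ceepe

Positive, Negative, Positive, Positive

'Positive' ⟺ length ≥ 4.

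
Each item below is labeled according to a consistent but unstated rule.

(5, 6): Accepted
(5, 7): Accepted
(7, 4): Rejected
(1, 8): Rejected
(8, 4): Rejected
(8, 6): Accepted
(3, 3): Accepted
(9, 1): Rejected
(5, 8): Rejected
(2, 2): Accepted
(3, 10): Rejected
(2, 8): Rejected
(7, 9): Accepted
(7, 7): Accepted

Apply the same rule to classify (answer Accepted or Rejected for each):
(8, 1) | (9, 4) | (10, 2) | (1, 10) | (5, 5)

Rejected, Rejected, Rejected, Rejected, Accepted

Rule: |first − second| ≤ 2. This holds for each 'Accepted' example and fails for each 'Rejected' one.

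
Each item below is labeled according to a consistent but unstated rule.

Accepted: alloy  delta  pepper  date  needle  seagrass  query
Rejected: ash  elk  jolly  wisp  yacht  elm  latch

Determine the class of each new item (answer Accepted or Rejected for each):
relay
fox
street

The classifier is using: has ≥ 2 vowels.
relay: 2 vowels — fits, so Accepted. fox: 1 vowel — does not pass, so Rejected. street: 2 vowels — fits, so Accepted.

Accepted, Rejected, Accepted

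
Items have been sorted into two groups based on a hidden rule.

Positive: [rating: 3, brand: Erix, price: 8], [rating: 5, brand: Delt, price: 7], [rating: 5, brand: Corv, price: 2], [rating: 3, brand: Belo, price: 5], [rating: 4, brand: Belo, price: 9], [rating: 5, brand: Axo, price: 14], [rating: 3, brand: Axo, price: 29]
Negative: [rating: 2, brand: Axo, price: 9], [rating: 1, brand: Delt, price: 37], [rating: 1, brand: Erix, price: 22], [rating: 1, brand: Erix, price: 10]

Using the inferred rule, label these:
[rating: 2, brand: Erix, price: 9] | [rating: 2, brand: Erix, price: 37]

Rule: rating ≥ 3. This holds for each 'Positive' example and fails for each 'Negative' one.

Negative, Negative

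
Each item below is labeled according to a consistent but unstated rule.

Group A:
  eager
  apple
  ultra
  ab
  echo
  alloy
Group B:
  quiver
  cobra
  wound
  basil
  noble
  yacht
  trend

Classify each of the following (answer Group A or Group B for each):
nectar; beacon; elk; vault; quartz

Checking candidate rules against both groups, what survives is: starts with a vowel.
nectar: starts with 'n', doesn't qualify → Group B. beacon: starts with 'b', doesn't qualify → Group B. elk: starts with 'e', fits → Group A. vault: starts with 'v', doesn't qualify → Group B. quartz: starts with 'q', doesn't qualify → Group B.

Group B, Group B, Group A, Group B, Group B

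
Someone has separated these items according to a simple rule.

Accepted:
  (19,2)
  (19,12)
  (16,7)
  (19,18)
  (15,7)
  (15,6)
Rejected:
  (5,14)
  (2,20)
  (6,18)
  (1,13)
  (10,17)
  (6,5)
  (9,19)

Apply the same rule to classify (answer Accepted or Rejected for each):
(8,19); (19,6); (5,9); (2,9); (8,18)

The common property of the 'Accepted' items is: first ≥ 12. No 'Rejected' item has it.
(8,19): first 8 — does not satisfy this, so Rejected.
(19,6): first 19 — qualifies, so Accepted.
(5,9): first 5 — does not satisfy this, so Rejected.
(2,9): first 2 — does not satisfy this, so Rejected.
(8,18): first 8 — does not satisfy this, so Rejected.

Rejected, Accepted, Rejected, Rejected, Rejected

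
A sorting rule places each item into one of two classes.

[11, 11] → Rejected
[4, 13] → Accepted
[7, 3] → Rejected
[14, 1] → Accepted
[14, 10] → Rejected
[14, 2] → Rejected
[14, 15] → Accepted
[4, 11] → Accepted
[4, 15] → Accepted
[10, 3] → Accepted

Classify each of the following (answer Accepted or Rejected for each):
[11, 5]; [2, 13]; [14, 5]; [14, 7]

A rule that fits every label: sum is odd — true of each 'Accepted' example, false of each 'Rejected' one.
[11, 5] → 11+5 = 16 → Rejected. [2, 13] → 2+13 = 15 → Accepted. [14, 5] → 14+5 = 19 → Accepted. [14, 7] → 14+7 = 21 → Accepted.

Rejected, Accepted, Accepted, Accepted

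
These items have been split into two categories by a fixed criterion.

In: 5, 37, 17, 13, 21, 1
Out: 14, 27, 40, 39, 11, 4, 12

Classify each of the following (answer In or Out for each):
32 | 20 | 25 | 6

Out, Out, In, Out

The simplest hypothesis consistent with all the labels is: ≡ 1 (mod 4).
32 → 32 mod 4 = 0 → Out.
20 → 20 mod 4 = 0 → Out.
25 → 25 mod 4 = 1 → In.
6 → 6 mod 4 = 2 → Out.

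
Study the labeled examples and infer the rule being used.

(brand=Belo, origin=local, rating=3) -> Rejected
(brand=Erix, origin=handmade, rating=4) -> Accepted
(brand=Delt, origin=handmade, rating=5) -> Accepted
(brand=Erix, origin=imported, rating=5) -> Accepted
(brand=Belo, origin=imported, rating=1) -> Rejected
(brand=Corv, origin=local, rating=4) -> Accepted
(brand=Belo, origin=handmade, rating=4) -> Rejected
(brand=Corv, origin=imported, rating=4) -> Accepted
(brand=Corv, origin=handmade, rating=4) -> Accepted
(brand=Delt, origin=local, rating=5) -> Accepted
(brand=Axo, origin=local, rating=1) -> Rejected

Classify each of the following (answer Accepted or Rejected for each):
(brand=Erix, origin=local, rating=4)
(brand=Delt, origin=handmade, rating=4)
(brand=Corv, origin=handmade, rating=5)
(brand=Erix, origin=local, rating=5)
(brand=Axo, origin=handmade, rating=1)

Accepted, Accepted, Accepted, Accepted, Rejected

The simplest hypothesis consistent with all the labels is: brand is not Belo AND rating ≥ 3.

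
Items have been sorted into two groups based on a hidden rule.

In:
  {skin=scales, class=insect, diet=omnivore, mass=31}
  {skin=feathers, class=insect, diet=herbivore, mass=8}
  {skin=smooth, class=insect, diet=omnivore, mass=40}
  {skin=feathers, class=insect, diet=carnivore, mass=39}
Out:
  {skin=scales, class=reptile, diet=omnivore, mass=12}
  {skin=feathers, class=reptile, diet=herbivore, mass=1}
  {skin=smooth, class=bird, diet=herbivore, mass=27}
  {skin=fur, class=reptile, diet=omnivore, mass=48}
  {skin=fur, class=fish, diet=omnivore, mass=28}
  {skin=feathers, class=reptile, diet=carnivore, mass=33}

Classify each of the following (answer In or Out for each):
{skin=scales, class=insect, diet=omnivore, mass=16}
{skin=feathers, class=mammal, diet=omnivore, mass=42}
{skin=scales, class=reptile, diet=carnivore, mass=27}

In, Out, Out

'In' ⟺ class is insect.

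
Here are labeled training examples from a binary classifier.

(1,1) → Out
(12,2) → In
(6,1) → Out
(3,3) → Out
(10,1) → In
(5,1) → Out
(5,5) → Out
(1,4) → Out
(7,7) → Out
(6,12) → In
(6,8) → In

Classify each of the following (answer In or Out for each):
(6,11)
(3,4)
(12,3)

In, Out, In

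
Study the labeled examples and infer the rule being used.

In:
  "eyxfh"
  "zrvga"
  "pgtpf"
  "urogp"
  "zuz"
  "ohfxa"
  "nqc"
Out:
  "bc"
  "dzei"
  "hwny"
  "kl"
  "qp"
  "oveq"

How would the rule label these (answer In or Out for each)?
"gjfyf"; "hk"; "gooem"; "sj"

In, Out, In, Out

All 'In' examples share one property — odd length — and every 'Out' example lacks it.
"gjfyf": length 5 — meets the rule, so In.
"hk": length 2 — lacks this property, so Out.
"gooem": length 5 — meets the rule, so In.
"sj": length 2 — lacks this property, so Out.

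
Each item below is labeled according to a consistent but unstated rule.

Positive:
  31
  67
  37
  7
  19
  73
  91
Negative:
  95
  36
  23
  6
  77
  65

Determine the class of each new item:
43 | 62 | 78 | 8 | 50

A rule that fits every label: ≡ 1 (mod 3) — true of each 'Positive' example, false of each 'Negative' one.
43: 43 mod 3 = 1 — has this property, so Positive.
62: 62 mod 3 = 2 — does not satisfy this, so Negative.
78: 78 mod 3 = 0 — does not satisfy this, so Negative.
8: 8 mod 3 = 2 — does not satisfy this, so Negative.
50: 50 mod 3 = 2 — does not satisfy this, so Negative.

Positive, Negative, Negative, Negative, Negative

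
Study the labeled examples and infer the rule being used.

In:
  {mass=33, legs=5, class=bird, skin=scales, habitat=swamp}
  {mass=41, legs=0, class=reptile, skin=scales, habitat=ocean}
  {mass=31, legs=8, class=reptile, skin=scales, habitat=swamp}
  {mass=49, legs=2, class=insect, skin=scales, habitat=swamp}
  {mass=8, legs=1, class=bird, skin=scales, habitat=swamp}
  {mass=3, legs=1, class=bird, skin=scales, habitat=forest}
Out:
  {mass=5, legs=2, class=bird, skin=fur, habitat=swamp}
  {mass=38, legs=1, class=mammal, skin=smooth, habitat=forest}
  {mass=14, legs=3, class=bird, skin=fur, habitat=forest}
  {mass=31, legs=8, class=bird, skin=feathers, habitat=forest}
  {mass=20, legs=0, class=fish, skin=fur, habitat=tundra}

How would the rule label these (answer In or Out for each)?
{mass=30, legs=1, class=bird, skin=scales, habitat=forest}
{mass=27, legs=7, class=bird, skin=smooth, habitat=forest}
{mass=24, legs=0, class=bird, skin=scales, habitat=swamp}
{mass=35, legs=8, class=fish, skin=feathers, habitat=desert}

In, Out, In, Out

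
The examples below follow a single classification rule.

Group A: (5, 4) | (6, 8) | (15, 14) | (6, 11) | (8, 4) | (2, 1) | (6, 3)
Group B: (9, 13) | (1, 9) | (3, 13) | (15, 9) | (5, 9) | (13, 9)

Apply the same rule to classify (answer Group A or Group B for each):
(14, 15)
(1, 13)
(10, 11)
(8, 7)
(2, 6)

Checking candidate rules against both groups, what survives is: product is even.

Group A, Group B, Group A, Group A, Group A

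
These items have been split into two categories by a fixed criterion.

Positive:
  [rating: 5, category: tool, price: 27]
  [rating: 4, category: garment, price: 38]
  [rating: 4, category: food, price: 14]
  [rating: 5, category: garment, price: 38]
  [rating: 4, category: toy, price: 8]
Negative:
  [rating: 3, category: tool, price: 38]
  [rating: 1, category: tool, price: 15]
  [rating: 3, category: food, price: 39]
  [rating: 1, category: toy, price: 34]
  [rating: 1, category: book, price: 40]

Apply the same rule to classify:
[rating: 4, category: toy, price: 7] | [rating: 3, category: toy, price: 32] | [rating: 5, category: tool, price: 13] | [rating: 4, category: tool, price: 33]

Positive, Negative, Positive, Positive

The distinguishing property — rating ≥ 4 — holds for all the 'Positive' cases and none of the 'Negative' cases.
[rating: 4, category: toy, price: 7]: rating = 4, fits → Positive.
[rating: 3, category: toy, price: 32]: rating = 3, doesn't match → Negative.
[rating: 5, category: tool, price: 13]: rating = 5, fits → Positive.
[rating: 4, category: tool, price: 33]: rating = 4, fits → Positive.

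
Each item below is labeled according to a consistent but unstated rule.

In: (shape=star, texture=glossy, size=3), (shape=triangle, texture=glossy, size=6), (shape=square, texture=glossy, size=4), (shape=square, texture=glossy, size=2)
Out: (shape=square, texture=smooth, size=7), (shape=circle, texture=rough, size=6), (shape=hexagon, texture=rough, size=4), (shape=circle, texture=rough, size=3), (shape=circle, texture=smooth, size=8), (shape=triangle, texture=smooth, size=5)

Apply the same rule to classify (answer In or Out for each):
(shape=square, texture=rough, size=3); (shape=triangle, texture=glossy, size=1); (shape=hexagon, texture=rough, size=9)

Checking candidate rules against both groups, what survives is: texture is glossy.

Out, In, Out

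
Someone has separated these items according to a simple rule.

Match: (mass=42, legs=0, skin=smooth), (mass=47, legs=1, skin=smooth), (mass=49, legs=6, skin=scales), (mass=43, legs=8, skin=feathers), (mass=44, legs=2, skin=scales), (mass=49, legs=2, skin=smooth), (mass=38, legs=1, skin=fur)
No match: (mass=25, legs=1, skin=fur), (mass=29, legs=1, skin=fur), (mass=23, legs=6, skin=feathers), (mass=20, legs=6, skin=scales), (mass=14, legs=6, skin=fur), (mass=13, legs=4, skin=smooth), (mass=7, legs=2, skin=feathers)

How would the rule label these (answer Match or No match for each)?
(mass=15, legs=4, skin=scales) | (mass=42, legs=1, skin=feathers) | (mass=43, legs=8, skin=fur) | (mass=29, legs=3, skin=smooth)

The classifier is using: mass ≥ 38.
(mass=15, legs=4, skin=scales) — mass = 15, hence No match. (mass=42, legs=1, skin=feathers) — mass = 42, hence Match. (mass=43, legs=8, skin=fur) — mass = 43, hence Match. (mass=29, legs=3, skin=smooth) — mass = 29, hence No match.

No match, Match, Match, No match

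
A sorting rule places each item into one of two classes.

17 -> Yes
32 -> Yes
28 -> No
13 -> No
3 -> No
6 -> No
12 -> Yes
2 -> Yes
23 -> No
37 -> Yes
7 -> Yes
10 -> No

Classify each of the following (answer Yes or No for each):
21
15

No, No

Checking candidate rules against both groups, what survives is: ≡ 2 (mod 5).
21 → 21 mod 5 = 1 → No. 15 → 15 mod 5 = 0 → No.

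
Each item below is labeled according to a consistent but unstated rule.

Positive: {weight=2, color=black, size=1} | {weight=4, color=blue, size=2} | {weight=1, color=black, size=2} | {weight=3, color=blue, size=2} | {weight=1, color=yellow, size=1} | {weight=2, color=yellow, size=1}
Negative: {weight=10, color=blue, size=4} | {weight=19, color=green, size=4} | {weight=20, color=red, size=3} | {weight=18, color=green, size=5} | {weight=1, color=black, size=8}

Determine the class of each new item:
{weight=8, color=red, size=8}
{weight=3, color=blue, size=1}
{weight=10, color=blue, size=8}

Negative, Positive, Negative

Rule: size ≤ 2. This holds for each 'Positive' example and fails for each 'Negative' one.
{weight=8, color=red, size=8}: size = 8 — lacks this property, so Negative. {weight=3, color=blue, size=1}: size = 1 — satisfies this, so Positive. {weight=10, color=blue, size=8}: size = 8 — lacks this property, so Negative.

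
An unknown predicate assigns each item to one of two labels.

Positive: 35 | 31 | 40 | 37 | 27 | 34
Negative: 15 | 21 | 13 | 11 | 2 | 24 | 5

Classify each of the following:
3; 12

Every 'Positive' example satisfies: at least 27. None of the 'Negative' examples do.

Negative, Negative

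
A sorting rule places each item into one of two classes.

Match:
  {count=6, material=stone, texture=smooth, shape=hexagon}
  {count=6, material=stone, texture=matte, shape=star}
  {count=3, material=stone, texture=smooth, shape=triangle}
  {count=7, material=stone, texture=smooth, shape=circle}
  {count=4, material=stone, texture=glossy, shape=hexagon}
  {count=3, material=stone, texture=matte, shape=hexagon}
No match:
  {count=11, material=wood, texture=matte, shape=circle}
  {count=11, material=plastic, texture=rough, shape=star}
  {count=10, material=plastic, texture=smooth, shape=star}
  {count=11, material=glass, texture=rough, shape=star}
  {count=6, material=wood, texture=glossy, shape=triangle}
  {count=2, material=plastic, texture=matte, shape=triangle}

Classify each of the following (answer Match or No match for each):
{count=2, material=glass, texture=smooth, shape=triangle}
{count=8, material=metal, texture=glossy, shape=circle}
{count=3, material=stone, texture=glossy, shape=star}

The pattern is that an item is 'Match' exactly when: material is stone.
No match: {count=2, material=glass, texture=smooth, shape=triangle}, since material is glass.
No match: {count=8, material=metal, texture=glossy, shape=circle}, since material is metal.
Match: {count=3, material=stone, texture=glossy, shape=star}, since material is stone.

No match, No match, Match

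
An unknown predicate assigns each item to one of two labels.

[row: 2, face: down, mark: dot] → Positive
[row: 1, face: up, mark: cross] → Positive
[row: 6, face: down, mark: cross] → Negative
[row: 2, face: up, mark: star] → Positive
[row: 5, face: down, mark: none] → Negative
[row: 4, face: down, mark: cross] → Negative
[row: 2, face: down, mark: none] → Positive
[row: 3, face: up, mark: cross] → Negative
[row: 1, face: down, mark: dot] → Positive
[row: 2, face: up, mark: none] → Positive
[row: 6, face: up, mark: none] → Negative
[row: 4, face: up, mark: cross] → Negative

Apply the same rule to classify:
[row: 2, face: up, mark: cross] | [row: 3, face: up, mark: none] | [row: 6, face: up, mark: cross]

One predicate separates the groups cleanly: row ≤ 2.

Positive, Negative, Negative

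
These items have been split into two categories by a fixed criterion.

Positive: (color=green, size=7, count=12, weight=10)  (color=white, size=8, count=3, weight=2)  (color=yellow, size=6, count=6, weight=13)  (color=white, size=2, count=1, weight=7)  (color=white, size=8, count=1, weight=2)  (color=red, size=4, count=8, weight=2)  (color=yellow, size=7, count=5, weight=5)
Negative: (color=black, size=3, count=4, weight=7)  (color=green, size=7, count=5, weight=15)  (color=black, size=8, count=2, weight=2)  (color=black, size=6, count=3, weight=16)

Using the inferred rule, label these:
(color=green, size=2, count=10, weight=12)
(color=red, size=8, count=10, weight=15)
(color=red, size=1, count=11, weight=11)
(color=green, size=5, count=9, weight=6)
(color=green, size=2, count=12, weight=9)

Positive, Negative, Positive, Positive, Positive

Rule: color is not black AND weight ≤ 13. This holds for each 'Positive' example and fails for each 'Negative' one.
(color=green, size=2, count=10, weight=12) → color is green, weight = 12 → Positive. (color=red, size=8, count=10, weight=15) → color is red, weight = 15 → Negative. (color=red, size=1, count=11, weight=11) → color is red, weight = 11 → Positive. (color=green, size=5, count=9, weight=6) → color is green, weight = 6 → Positive. (color=green, size=2, count=12, weight=9) → color is green, weight = 9 → Positive.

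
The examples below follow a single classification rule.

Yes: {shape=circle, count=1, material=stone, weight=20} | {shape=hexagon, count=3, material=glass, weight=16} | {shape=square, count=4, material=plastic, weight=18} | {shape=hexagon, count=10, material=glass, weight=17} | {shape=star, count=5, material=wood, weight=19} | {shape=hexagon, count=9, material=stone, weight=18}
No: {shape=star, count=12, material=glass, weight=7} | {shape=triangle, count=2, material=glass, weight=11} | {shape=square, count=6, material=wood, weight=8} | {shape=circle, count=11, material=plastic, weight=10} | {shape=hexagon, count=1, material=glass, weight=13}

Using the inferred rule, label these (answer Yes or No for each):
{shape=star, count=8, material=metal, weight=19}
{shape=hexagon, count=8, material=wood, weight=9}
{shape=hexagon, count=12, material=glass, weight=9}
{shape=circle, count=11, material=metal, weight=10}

Yes, No, No, No

Every 'Yes' example satisfies: weight ≥ 16. None of the 'No' examples do.
{shape=star, count=8, material=metal, weight=19}: weight = 19 — passes, so Yes.
{shape=hexagon, count=8, material=wood, weight=9}: weight = 9 — does not satisfy this, so No.
{shape=hexagon, count=12, material=glass, weight=9}: weight = 9 — does not satisfy this, so No.
{shape=circle, count=11, material=metal, weight=10}: weight = 10 — does not satisfy this, so No.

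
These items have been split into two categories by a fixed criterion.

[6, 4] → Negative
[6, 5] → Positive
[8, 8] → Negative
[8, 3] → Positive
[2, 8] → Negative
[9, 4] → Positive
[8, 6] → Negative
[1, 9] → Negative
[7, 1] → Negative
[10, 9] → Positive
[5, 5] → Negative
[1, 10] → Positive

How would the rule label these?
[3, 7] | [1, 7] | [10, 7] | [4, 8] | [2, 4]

Every 'Positive' example satisfies: sum is odd. None of the 'Negative' examples do.
[3, 7]: 3+7 = 10 — fails this test, so Negative. [1, 7]: 1+7 = 8 — fails this test, so Negative. [10, 7]: 10+7 = 17 — satisfies this, so Positive. [4, 8]: 4+8 = 12 — fails this test, so Negative. [2, 4]: 2+4 = 6 — fails this test, so Negative.

Negative, Negative, Positive, Negative, Negative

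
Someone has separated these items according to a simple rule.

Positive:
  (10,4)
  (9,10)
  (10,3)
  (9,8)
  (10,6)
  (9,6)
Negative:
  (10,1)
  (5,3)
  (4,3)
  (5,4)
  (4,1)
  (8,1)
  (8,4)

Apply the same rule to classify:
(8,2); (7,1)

Negative, Negative

The pattern is that an item is 'Positive' exactly when: sum ≥ 13.
Negative: (8,2), since 8+2 = 10. Negative: (7,1), since 7+1 = 8.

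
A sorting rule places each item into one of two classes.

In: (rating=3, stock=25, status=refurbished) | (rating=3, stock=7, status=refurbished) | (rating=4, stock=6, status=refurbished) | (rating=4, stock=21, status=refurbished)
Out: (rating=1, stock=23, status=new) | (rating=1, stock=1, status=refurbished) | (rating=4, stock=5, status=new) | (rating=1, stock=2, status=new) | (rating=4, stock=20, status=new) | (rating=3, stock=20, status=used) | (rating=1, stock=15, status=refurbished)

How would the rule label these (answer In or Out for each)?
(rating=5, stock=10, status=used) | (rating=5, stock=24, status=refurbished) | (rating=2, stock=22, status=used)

Rule: status is refurbished AND rating ≥ 3. This holds for each 'In' example and fails for each 'Out' one.

Out, In, Out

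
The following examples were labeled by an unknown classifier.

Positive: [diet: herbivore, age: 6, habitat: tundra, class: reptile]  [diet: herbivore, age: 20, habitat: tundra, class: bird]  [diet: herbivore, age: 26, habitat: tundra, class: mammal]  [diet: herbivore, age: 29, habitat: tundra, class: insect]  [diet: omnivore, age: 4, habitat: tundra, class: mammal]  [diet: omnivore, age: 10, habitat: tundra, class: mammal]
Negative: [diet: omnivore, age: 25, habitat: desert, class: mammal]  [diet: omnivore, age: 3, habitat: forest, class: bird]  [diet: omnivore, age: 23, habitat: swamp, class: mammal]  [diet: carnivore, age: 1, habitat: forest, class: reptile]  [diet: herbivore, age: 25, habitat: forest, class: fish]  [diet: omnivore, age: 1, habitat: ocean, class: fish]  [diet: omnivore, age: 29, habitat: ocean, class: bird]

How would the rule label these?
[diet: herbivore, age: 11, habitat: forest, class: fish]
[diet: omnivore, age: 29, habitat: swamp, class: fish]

Every 'Positive' example satisfies: habitat is tundra. None of the 'Negative' examples do.

Negative, Negative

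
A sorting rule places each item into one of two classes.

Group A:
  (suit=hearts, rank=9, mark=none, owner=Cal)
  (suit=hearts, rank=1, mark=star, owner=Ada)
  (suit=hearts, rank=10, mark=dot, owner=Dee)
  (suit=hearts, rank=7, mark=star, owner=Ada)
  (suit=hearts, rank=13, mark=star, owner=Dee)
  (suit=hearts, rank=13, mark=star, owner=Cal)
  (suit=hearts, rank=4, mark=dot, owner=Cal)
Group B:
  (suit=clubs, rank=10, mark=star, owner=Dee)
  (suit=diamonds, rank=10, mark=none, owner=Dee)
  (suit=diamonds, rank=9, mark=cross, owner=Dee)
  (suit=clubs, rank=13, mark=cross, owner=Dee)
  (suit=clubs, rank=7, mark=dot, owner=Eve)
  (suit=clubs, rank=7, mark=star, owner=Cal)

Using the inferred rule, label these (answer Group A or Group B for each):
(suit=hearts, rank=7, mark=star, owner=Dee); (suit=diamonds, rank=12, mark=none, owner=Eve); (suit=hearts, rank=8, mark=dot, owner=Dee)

Group A, Group B, Group A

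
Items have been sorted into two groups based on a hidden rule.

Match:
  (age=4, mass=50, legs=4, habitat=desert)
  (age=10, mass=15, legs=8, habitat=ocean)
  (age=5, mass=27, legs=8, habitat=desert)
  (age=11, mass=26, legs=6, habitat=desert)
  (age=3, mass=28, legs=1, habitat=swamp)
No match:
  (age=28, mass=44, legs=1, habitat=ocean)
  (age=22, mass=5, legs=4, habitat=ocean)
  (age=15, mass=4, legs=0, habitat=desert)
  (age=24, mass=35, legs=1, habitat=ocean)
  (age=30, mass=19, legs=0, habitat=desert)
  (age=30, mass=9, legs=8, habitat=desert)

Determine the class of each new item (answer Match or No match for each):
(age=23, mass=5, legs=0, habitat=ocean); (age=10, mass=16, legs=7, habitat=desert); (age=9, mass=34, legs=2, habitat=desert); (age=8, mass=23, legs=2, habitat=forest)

Rule: age ≤ 11. This holds for each 'Match' example and fails for each 'No match' one.
(age=23, mass=5, legs=0, habitat=ocean): age = 23 — lacks this property, so No match. (age=10, mass=16, legs=7, habitat=desert): age = 10 — meets the rule, so Match. (age=9, mass=34, legs=2, habitat=desert): age = 9 — meets the rule, so Match. (age=8, mass=23, legs=2, habitat=forest): age = 8 — meets the rule, so Match.

No match, Match, Match, Match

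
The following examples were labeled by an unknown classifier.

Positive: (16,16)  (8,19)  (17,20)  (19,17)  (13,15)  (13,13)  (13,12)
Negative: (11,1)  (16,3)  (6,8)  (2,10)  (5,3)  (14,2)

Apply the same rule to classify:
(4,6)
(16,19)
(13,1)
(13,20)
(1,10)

Negative, Positive, Negative, Positive, Negative

The classifier is using: sum ≥ 25.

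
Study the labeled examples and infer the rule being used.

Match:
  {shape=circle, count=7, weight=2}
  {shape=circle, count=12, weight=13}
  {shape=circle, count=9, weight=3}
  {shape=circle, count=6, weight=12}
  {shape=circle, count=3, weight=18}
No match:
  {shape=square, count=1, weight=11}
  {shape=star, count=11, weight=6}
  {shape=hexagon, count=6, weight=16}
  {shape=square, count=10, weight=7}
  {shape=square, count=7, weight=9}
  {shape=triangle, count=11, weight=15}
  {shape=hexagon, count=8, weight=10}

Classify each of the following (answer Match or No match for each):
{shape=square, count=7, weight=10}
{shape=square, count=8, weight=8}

No match, No match

The common property of the 'Match' items is: shape is circle. No 'No match' item has it.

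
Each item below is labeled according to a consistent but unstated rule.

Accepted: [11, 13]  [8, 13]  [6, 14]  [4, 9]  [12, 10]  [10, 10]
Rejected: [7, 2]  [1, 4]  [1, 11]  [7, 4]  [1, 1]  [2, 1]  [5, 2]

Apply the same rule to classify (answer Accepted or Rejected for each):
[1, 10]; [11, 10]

The distinguishing property — sum ≥ 13 — holds for all the 'Accepted' cases and none of the 'Rejected' cases.
[1, 10]: Rejected (1+10 = 11). [11, 10]: Accepted (11+10 = 21).

Rejected, Accepted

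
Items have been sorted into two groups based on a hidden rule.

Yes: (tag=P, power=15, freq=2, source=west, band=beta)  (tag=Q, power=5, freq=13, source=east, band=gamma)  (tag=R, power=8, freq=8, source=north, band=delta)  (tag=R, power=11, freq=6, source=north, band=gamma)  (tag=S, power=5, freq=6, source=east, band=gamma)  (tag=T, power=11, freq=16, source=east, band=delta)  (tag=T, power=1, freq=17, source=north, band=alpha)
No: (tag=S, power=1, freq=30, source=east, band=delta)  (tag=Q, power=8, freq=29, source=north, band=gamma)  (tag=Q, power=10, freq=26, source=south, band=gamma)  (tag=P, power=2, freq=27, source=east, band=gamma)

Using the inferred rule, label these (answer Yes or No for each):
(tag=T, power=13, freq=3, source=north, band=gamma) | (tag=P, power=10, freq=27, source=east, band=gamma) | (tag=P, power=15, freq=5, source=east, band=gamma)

The classifier is using: freq ≤ 17.
Yes: (tag=T, power=13, freq=3, source=north, band=gamma), since freq = 3. No: (tag=P, power=10, freq=27, source=east, band=gamma), since freq = 27. Yes: (tag=P, power=15, freq=5, source=east, band=gamma), since freq = 5.

Yes, No, Yes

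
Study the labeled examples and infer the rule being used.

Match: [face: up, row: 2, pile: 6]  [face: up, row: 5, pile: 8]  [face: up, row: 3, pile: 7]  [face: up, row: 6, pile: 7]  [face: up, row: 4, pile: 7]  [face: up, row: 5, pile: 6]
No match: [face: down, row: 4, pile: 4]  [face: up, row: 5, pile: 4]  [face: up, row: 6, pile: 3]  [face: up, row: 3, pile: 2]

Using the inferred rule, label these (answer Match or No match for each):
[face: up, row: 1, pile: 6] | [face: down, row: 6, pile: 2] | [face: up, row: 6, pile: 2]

Match, No match, No match

The rule appears to be: pile ≥ 6.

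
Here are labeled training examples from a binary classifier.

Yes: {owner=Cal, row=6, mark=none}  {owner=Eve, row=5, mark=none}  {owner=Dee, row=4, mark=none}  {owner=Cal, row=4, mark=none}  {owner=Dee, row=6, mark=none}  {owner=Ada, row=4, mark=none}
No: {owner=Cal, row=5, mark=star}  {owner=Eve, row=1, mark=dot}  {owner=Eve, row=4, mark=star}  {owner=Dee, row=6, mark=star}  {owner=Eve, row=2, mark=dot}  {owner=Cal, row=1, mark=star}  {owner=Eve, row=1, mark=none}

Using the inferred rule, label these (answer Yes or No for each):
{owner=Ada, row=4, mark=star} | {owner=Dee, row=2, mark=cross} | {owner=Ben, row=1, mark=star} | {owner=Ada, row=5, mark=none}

No, No, No, Yes

The pattern is that an item is 'Yes' exactly when: mark is none AND row ≥ 2.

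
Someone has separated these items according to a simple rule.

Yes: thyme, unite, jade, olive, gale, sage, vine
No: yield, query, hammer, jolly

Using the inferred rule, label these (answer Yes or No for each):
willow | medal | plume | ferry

The classifier is using: ends with 'e'.
willow — ends with 'w', hence No. medal — ends with 'l', hence No. plume — ends with 'e', hence Yes. ferry — ends with 'y', hence No.

No, No, Yes, No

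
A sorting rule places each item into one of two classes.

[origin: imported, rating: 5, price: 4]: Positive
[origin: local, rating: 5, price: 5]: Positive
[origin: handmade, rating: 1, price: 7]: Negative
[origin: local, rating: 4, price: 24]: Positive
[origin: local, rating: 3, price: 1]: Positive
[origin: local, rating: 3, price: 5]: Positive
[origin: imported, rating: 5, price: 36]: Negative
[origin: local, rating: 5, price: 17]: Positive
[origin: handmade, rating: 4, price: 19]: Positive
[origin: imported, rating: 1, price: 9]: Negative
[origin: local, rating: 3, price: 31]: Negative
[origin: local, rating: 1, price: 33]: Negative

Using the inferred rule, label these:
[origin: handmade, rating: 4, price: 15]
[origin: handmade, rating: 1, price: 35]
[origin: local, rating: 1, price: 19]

Positive, Negative, Negative

All 'Positive' examples share one property — rating ≥ 3 AND price ≤ 24 — and every 'Negative' example lacks it.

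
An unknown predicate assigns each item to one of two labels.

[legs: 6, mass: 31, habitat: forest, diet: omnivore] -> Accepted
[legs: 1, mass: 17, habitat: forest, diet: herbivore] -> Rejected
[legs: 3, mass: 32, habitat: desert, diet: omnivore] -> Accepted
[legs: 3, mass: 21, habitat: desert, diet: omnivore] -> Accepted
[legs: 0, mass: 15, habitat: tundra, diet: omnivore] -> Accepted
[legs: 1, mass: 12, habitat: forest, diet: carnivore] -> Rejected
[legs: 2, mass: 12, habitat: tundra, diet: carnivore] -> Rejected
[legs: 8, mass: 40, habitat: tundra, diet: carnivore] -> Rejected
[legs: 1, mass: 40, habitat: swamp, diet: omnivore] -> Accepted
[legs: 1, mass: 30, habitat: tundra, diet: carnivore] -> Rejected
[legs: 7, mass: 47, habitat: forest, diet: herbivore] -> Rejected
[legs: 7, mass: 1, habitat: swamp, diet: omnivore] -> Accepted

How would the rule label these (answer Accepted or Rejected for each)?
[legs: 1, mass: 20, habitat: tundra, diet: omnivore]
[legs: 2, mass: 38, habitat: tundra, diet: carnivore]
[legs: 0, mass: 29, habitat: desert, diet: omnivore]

Accepted, Rejected, Accepted

Looking at the examples, the only property every 'Accepted' case has and every 'Rejected' case lacks is: diet is omnivore.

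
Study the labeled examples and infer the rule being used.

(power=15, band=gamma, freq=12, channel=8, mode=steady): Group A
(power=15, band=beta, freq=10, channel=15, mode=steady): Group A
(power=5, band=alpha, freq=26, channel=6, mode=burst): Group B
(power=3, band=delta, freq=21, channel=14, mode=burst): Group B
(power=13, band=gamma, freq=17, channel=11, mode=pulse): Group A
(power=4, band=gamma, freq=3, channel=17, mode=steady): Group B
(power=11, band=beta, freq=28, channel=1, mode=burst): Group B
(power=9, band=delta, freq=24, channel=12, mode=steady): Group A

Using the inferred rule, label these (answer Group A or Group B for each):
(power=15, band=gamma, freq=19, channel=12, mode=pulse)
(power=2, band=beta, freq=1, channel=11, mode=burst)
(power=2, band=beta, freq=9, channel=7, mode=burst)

Group A, Group B, Group B

The classifier is using: power ≥ 5 AND freq ≤ 24.
(power=15, band=gamma, freq=19, channel=12, mode=pulse): power = 15, freq = 19, satisfies this → Group A. (power=2, band=beta, freq=1, channel=11, mode=burst): power = 2, freq = 1, does not satisfy this → Group B. (power=2, band=beta, freq=9, channel=7, mode=burst): power = 2, freq = 9, does not satisfy this → Group B.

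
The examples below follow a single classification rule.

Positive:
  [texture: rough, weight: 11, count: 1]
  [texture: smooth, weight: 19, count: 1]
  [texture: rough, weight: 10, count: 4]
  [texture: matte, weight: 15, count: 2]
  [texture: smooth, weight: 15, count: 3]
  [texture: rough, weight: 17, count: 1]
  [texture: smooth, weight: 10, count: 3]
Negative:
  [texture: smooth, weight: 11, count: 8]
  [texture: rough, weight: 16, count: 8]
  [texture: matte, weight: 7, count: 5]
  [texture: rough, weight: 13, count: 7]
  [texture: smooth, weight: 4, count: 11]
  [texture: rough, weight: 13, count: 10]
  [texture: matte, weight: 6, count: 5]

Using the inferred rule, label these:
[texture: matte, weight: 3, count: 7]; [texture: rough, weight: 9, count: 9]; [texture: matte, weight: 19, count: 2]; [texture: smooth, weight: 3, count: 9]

Negative, Negative, Positive, Negative

The distinguishing property — count ≤ 4 — holds for all the 'Positive' cases and none of the 'Negative' cases.
[texture: matte, weight: 3, count: 7] → count = 7 → Negative.
[texture: rough, weight: 9, count: 9] → count = 9 → Negative.
[texture: matte, weight: 19, count: 2] → count = 2 → Positive.
[texture: smooth, weight: 3, count: 9] → count = 9 → Negative.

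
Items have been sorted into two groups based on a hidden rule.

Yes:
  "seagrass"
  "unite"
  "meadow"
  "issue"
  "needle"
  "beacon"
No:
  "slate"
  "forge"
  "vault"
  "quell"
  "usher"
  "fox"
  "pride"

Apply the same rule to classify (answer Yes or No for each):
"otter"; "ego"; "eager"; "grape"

No, No, Yes, No

Every 'Yes' example satisfies: has ≥ 3 vowels. None of the 'No' examples do.
"otter": 2 vowels — does not satisfy this, so No.
"ego": 2 vowels — does not satisfy this, so No.
"eager": 3 vowels — has this property, so Yes.
"grape": 2 vowels — does not satisfy this, so No.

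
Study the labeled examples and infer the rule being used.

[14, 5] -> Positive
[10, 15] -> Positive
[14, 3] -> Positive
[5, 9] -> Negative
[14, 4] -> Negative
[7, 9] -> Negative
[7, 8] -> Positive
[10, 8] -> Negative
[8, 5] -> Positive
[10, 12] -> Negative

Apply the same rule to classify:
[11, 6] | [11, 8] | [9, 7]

Positive, Positive, Negative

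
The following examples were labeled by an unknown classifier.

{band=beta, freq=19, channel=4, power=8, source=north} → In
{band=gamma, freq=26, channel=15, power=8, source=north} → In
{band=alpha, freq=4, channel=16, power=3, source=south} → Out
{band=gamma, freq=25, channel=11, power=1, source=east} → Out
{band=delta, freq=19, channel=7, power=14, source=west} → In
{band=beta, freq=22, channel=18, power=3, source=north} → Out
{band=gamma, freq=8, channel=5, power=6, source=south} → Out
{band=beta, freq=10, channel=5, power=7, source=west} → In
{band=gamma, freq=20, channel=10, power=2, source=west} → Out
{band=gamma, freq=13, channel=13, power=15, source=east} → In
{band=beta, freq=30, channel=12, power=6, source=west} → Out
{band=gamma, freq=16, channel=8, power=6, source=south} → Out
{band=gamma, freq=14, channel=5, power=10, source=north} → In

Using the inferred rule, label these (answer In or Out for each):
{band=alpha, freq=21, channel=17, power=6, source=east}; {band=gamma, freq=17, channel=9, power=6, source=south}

Every 'In' example satisfies: power ≥ 7. None of the 'Out' examples do.
Out: {band=alpha, freq=21, channel=17, power=6, source=east}, since power = 6.
Out: {band=gamma, freq=17, channel=9, power=6, source=south}, since power = 6.

Out, Out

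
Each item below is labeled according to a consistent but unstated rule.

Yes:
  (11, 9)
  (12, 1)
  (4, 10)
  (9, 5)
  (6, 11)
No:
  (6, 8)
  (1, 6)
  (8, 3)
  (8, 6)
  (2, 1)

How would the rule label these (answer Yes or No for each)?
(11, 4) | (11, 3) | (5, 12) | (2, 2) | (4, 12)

The common property of the 'Yes' items is: max ≥ 9. No 'No' item has it.
(11, 4) → max 11 → Yes.
(11, 3) → max 11 → Yes.
(5, 12) → max 12 → Yes.
(2, 2) → max 2 → No.
(4, 12) → max 12 → Yes.

Yes, Yes, Yes, No, Yes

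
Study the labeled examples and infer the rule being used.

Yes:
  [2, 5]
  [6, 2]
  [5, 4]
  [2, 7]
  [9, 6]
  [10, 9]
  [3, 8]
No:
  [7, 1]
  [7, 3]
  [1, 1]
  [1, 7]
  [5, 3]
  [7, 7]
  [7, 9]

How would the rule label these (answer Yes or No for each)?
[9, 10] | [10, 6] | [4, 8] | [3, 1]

Every 'Yes' example satisfies: product is even. None of the 'No' examples do.

Yes, Yes, Yes, No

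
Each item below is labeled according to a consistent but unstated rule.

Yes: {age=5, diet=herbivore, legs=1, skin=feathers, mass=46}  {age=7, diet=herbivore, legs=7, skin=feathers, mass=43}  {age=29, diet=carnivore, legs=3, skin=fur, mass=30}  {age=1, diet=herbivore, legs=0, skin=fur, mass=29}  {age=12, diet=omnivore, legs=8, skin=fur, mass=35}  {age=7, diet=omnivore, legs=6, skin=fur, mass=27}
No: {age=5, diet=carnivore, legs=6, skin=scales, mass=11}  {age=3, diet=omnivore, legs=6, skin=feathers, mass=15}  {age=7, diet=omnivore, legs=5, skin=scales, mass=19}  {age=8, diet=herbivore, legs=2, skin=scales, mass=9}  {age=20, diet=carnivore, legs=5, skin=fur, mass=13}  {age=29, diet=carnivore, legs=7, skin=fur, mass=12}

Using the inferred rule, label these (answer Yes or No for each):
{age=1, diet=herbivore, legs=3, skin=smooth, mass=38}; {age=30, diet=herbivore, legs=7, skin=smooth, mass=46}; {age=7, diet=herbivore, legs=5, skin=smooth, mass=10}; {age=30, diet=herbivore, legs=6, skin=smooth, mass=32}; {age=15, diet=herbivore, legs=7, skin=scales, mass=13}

Yes, Yes, No, Yes, No

A rule that fits every label: mass ≥ 27 — true of each 'Yes' example, false of each 'No' one.
{age=1, diet=herbivore, legs=3, skin=smooth, mass=38} — mass = 38, hence Yes. {age=30, diet=herbivore, legs=7, skin=smooth, mass=46} — mass = 46, hence Yes. {age=7, diet=herbivore, legs=5, skin=smooth, mass=10} — mass = 10, hence No. {age=30, diet=herbivore, legs=6, skin=smooth, mass=32} — mass = 32, hence Yes. {age=15, diet=herbivore, legs=7, skin=scales, mass=13} — mass = 13, hence No.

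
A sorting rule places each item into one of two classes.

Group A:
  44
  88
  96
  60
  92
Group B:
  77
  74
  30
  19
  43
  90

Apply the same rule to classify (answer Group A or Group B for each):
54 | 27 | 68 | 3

The simplest hypothesis consistent with all the labels is: multiple of 4.
54 — 54 = 4·13 + 2, hence Group B.
27 — 27 = 4·6 + 3, hence Group B.
68 — 68 = 4·17, hence Group A.
3 — 3 = 4·0 + 3, hence Group B.

Group B, Group B, Group A, Group B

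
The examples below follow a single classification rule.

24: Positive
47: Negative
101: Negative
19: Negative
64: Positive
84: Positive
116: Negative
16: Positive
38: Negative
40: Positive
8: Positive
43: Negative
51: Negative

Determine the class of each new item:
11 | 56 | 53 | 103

Every 'Positive' example satisfies: multiple of 4 AND at most 84. None of the 'Negative' examples do.
11 → 11 = 4·2 + 3, 11 ≤ 84 → Negative.
56 → 56 = 4·14, 56 ≤ 84 → Positive.
53 → 53 = 4·13 + 1, 53 ≤ 84 → Negative.
103 → 103 = 4·25 + 3, 103 > 84 → Negative.

Negative, Positive, Negative, Negative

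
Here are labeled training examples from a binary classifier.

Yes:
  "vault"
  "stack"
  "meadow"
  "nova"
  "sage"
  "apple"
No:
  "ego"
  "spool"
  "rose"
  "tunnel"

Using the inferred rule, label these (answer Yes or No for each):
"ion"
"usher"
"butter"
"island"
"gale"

Every 'Yes' example satisfies: contains 'a'. None of the 'No' examples do.
"ion" → no 'a' → No. "usher" → no 'a' → No. "butter" → no 'a' → No. "island" → has 'a' → Yes. "gale" → has 'a' → Yes.

No, No, No, Yes, Yes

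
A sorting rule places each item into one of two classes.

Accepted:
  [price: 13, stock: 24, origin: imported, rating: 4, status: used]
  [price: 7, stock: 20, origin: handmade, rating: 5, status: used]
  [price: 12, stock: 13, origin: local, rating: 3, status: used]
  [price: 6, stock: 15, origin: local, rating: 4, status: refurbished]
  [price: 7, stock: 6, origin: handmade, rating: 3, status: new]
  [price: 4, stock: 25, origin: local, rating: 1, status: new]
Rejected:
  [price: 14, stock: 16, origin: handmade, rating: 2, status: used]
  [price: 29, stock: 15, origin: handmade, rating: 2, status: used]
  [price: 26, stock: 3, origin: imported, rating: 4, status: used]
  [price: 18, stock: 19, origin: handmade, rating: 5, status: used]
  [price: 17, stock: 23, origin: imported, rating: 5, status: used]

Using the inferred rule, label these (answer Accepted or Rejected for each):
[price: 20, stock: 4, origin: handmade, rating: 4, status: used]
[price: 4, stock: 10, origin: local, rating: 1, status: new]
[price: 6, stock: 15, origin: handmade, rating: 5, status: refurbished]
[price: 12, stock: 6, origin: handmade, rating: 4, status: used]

The rule appears to be: price ≤ 13.
[price: 20, stock: 4, origin: handmade, rating: 4, status: used]: price = 20, does not fit → Rejected. [price: 4, stock: 10, origin: local, rating: 1, status: new]: price = 4, has this property → Accepted. [price: 6, stock: 15, origin: handmade, rating: 5, status: refurbished]: price = 6, has this property → Accepted. [price: 12, stock: 6, origin: handmade, rating: 4, status: used]: price = 12, has this property → Accepted.

Rejected, Accepted, Accepted, Accepted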